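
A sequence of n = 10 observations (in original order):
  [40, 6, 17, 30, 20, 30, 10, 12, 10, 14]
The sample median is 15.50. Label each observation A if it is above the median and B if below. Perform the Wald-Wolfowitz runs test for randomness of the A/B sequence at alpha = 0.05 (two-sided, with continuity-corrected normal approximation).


Step 1: Compute median = 15.50; label A = above, B = below.
Labels in order: ABAAAABBBB  (n_A = 5, n_B = 5)
Step 2: Count runs R = 4.
Step 3: Under H0 (random ordering), E[R] = 2*n_A*n_B/(n_A+n_B) + 1 = 2*5*5/10 + 1 = 6.0000.
        Var[R] = 2*n_A*n_B*(2*n_A*n_B - n_A - n_B) / ((n_A+n_B)^2 * (n_A+n_B-1)) = 2000/900 = 2.2222.
        SD[R] = 1.4907.
Step 4: Continuity-corrected z = (R + 0.5 - E[R]) / SD[R] = (4 + 0.5 - 6.0000) / 1.4907 = -1.0062.
Step 5: Two-sided p-value via normal approximation = 2*(1 - Phi(|z|)) = 0.314305.
Step 6: alpha = 0.05. fail to reject H0.

R = 4, z = -1.0062, p = 0.314305, fail to reject H0.


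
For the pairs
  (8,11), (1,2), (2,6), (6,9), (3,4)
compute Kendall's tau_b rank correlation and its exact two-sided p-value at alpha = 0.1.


Step 1: Enumerate the 10 unordered pairs (i,j) with i<j and classify each by sign(x_j-x_i) * sign(y_j-y_i).
  (1,2):dx=-7,dy=-9->C; (1,3):dx=-6,dy=-5->C; (1,4):dx=-2,dy=-2->C; (1,5):dx=-5,dy=-7->C
  (2,3):dx=+1,dy=+4->C; (2,4):dx=+5,dy=+7->C; (2,5):dx=+2,dy=+2->C; (3,4):dx=+4,dy=+3->C
  (3,5):dx=+1,dy=-2->D; (4,5):dx=-3,dy=-5->C
Step 2: C = 9, D = 1, total pairs = 10.
Step 3: tau = (C - D)/(n(n-1)/2) = (9 - 1)/10 = 0.800000.
Step 4: Exact two-sided p-value (enumerate n! = 120 permutations of y under H0): p = 0.083333.
Step 5: alpha = 0.1. reject H0.

tau_b = 0.8000 (C=9, D=1), p = 0.083333, reject H0.


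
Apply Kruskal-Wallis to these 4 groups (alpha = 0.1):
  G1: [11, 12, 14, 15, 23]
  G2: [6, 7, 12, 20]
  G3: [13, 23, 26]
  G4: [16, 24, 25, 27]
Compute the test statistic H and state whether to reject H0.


Step 1: Combine all N = 16 observations and assign midranks.
sorted (value, group, rank): (6,G2,1), (7,G2,2), (11,G1,3), (12,G1,4.5), (12,G2,4.5), (13,G3,6), (14,G1,7), (15,G1,8), (16,G4,9), (20,G2,10), (23,G1,11.5), (23,G3,11.5), (24,G4,13), (25,G4,14), (26,G3,15), (27,G4,16)
Step 2: Sum ranks within each group.
R_1 = 34 (n_1 = 5)
R_2 = 17.5 (n_2 = 4)
R_3 = 32.5 (n_3 = 3)
R_4 = 52 (n_4 = 4)
Step 3: H = 12/(N(N+1)) * sum(R_i^2/n_i) - 3(N+1)
     = 12/(16*17) * (34^2/5 + 17.5^2/4 + 32.5^2/3 + 52^2/4) - 3*17
     = 0.044118 * 1335.85 - 51
     = 7.934375.
Step 4: Ties present; correction factor C = 1 - 12/(16^3 - 16) = 0.997059. Corrected H = 7.934375 / 0.997059 = 7.957780.
Step 5: Under H0, H ~ chi^2(3); p-value = 0.046892.
Step 6: alpha = 0.1. reject H0.

H = 7.9578, df = 3, p = 0.046892, reject H0.


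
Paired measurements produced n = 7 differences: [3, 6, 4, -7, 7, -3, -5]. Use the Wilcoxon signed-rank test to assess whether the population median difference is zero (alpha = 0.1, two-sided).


Step 1: Drop any zero differences (none here) and take |d_i|.
|d| = [3, 6, 4, 7, 7, 3, 5]
Step 2: Midrank |d_i| (ties get averaged ranks).
ranks: |3|->1.5, |6|->5, |4|->3, |7|->6.5, |7|->6.5, |3|->1.5, |5|->4
Step 3: Attach original signs; sum ranks with positive sign and with negative sign.
W+ = 1.5 + 5 + 3 + 6.5 = 16
W- = 6.5 + 1.5 + 4 = 12
(Check: W+ + W- = 28 should equal n(n+1)/2 = 28.)
Step 4: Test statistic W = min(W+, W-) = 12.
Step 5: Ties in |d|, so use the tie-corrected normal approximation.
        E[W] = n(n+1)/4 = 7*8/4 = 14.
        Tie groups: |d|=3 (t=2), |d|=7 (t=2); sum(t^3 - t) = 12.
        Var[W] = n(n+1)(2n+1)/24 - sum(t^3-t)/48 = 840/24 - 12/48 = 34.75.
        z = (W - E[W]) / sqrt(Var[W]) = (12 - 14) / 5.8949 = -0.3393.
        Two-sided p = 2*Phi(z) = 0.734402.
Step 6: alpha = 0.1. fail to reject H0.

W+ = 16, W- = 12, W = min = 12, p = 0.734402, fail to reject H0.


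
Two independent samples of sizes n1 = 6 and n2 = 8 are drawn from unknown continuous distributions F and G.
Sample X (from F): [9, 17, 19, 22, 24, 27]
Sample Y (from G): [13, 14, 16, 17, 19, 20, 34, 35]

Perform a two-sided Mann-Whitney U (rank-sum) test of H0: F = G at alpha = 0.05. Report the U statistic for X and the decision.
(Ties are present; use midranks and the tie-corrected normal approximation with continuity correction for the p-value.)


Step 1: Combine and sort all 14 observations; assign midranks.
sorted (value, group): (9,X), (13,Y), (14,Y), (16,Y), (17,X), (17,Y), (19,X), (19,Y), (20,Y), (22,X), (24,X), (27,X), (34,Y), (35,Y)
ranks: 9->1, 13->2, 14->3, 16->4, 17->5.5, 17->5.5, 19->7.5, 19->7.5, 20->9, 22->10, 24->11, 27->12, 34->13, 35->14
Step 2: Rank sum for X: R1 = 1 + 5.5 + 7.5 + 10 + 11 + 12 = 47.
Step 3: U_X = R1 - n1(n1+1)/2 = 47 - 6*7/2 = 47 - 21 = 26.
       U_Y = n1*n2 - U_X = 48 - 26 = 22.
Step 4: Ties are present, so use the tie-corrected normal approximation (with continuity correction) for the p-value.
Step 5: p-value = 0.846116; compare to alpha = 0.05. fail to reject H0.

U_X = 26, p = 0.846116, fail to reject H0 at alpha = 0.05.


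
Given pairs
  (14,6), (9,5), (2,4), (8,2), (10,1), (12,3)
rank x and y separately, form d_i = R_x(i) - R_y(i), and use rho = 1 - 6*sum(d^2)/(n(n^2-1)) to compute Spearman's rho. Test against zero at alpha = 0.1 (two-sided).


Step 1: Rank x and y separately (midranks; no ties here).
rank(x): 14->6, 9->3, 2->1, 8->2, 10->4, 12->5
rank(y): 6->6, 5->5, 4->4, 2->2, 1->1, 3->3
Step 2: d_i = R_x(i) - R_y(i); compute d_i^2.
  (6-6)^2=0, (3-5)^2=4, (1-4)^2=9, (2-2)^2=0, (4-1)^2=9, (5-3)^2=4
sum(d^2) = 26.
Step 3: rho = 1 - 6*26 / (6*(6^2 - 1)) = 1 - 156/210 = 0.257143.
Step 4: Under H0, t = rho * sqrt((n-2)/(1-rho^2)) = 0.5322 ~ t(4).
Step 5: Two-sided p-value from the t-distribution with 4 df = 0.622787.
Step 6: alpha = 0.1. fail to reject H0.

rho = 0.2571, p = 0.622787, fail to reject H0 at alpha = 0.1.


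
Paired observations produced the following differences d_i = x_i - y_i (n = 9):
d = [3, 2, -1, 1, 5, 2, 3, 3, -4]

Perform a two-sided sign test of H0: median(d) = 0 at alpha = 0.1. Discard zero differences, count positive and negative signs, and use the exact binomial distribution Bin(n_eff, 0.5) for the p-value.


Step 1: Discard zero differences. Original n = 9; n_eff = number of nonzero differences = 9.
Nonzero differences (with sign): +3, +2, -1, +1, +5, +2, +3, +3, -4
Step 2: Count signs: positive = 7, negative = 2.
Step 3: Under H0: P(positive) = 0.5, so the number of positives S ~ Bin(9, 0.5).
Step 4: Two-sided exact p-value = sum of Bin(9,0.5) probabilities at or below the observed probability = 0.179688.
Step 5: alpha = 0.1. fail to reject H0.

n_eff = 9, pos = 7, neg = 2, p = 0.179688, fail to reject H0.


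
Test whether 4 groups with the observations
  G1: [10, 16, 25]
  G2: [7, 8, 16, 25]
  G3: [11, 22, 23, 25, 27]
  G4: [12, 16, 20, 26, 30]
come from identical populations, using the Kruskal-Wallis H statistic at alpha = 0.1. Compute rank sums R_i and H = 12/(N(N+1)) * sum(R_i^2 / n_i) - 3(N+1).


Step 1: Combine all N = 17 observations and assign midranks.
sorted (value, group, rank): (7,G2,1), (8,G2,2), (10,G1,3), (11,G3,4), (12,G4,5), (16,G1,7), (16,G2,7), (16,G4,7), (20,G4,9), (22,G3,10), (23,G3,11), (25,G1,13), (25,G2,13), (25,G3,13), (26,G4,15), (27,G3,16), (30,G4,17)
Step 2: Sum ranks within each group.
R_1 = 23 (n_1 = 3)
R_2 = 23 (n_2 = 4)
R_3 = 54 (n_3 = 5)
R_4 = 53 (n_4 = 5)
Step 3: H = 12/(N(N+1)) * sum(R_i^2/n_i) - 3(N+1)
     = 12/(17*18) * (23^2/3 + 23^2/4 + 54^2/5 + 53^2/5) - 3*18
     = 0.039216 * 1453.58 - 54
     = 3.003268.
Step 4: Ties present; correction factor C = 1 - 48/(17^3 - 17) = 0.990196. Corrected H = 3.003268 / 0.990196 = 3.033003.
Step 5: Under H0, H ~ chi^2(3); p-value = 0.386565.
Step 6: alpha = 0.1. fail to reject H0.

H = 3.0330, df = 3, p = 0.386565, fail to reject H0.


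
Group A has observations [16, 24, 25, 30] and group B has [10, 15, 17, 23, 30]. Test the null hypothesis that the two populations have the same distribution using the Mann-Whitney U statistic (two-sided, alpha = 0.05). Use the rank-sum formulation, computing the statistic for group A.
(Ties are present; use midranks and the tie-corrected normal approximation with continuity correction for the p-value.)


Step 1: Combine and sort all 9 observations; assign midranks.
sorted (value, group): (10,Y), (15,Y), (16,X), (17,Y), (23,Y), (24,X), (25,X), (30,X), (30,Y)
ranks: 10->1, 15->2, 16->3, 17->4, 23->5, 24->6, 25->7, 30->8.5, 30->8.5
Step 2: Rank sum for X: R1 = 3 + 6 + 7 + 8.5 = 24.5.
Step 3: U_X = R1 - n1(n1+1)/2 = 24.5 - 4*5/2 = 24.5 - 10 = 14.5.
       U_Y = n1*n2 - U_X = 20 - 14.5 = 5.5.
Step 4: Ties are present, so use the tie-corrected normal approximation (with continuity correction) for the p-value.
Step 5: p-value = 0.325163; compare to alpha = 0.05. fail to reject H0.

U_X = 14.5, p = 0.325163, fail to reject H0 at alpha = 0.05.


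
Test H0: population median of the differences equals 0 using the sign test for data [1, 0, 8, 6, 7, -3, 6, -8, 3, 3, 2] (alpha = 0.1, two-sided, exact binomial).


Step 1: Discard zero differences. Original n = 11; n_eff = number of nonzero differences = 10.
Nonzero differences (with sign): +1, +8, +6, +7, -3, +6, -8, +3, +3, +2
Step 2: Count signs: positive = 8, negative = 2.
Step 3: Under H0: P(positive) = 0.5, so the number of positives S ~ Bin(10, 0.5).
Step 4: Two-sided exact p-value = sum of Bin(10,0.5) probabilities at or below the observed probability = 0.109375.
Step 5: alpha = 0.1. fail to reject H0.

n_eff = 10, pos = 8, neg = 2, p = 0.109375, fail to reject H0.


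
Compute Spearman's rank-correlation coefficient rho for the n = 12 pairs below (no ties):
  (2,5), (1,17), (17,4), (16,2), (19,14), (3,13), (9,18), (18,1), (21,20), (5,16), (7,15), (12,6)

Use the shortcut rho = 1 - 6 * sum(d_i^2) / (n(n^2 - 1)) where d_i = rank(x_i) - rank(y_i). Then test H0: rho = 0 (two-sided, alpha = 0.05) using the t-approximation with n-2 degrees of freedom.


Step 1: Rank x and y separately (midranks; no ties here).
rank(x): 2->2, 1->1, 17->9, 16->8, 19->11, 3->3, 9->6, 18->10, 21->12, 5->4, 7->5, 12->7
rank(y): 5->4, 17->10, 4->3, 2->2, 14->7, 13->6, 18->11, 1->1, 20->12, 16->9, 15->8, 6->5
Step 2: d_i = R_x(i) - R_y(i); compute d_i^2.
  (2-4)^2=4, (1-10)^2=81, (9-3)^2=36, (8-2)^2=36, (11-7)^2=16, (3-6)^2=9, (6-11)^2=25, (10-1)^2=81, (12-12)^2=0, (4-9)^2=25, (5-8)^2=9, (7-5)^2=4
sum(d^2) = 326.
Step 3: rho = 1 - 6*326 / (12*(12^2 - 1)) = 1 - 1956/1716 = -0.139860.
Step 4: Under H0, t = rho * sqrt((n-2)/(1-rho^2)) = -0.4467 ~ t(10).
Step 5: Two-sided p-value from the t-distribution with 10 df = 0.664633.
Step 6: alpha = 0.05. fail to reject H0.

rho = -0.1399, p = 0.664633, fail to reject H0 at alpha = 0.05.


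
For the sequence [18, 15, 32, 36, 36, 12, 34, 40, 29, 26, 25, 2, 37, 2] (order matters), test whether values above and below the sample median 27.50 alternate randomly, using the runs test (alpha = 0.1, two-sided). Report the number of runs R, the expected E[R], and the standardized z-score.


Step 1: Compute median = 27.50; label A = above, B = below.
Labels in order: BBAAABAAABBBAB  (n_A = 7, n_B = 7)
Step 2: Count runs R = 7.
Step 3: Under H0 (random ordering), E[R] = 2*n_A*n_B/(n_A+n_B) + 1 = 2*7*7/14 + 1 = 8.0000.
        Var[R] = 2*n_A*n_B*(2*n_A*n_B - n_A - n_B) / ((n_A+n_B)^2 * (n_A+n_B-1)) = 8232/2548 = 3.2308.
        SD[R] = 1.7974.
Step 4: Continuity-corrected z = (R + 0.5 - E[R]) / SD[R] = (7 + 0.5 - 8.0000) / 1.7974 = -0.2782.
Step 5: Two-sided p-value via normal approximation = 2*(1 - Phi(|z|)) = 0.780879.
Step 6: alpha = 0.1. fail to reject H0.

R = 7, z = -0.2782, p = 0.780879, fail to reject H0.


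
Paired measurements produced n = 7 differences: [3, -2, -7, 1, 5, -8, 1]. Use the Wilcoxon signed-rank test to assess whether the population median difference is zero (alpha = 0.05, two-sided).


Step 1: Drop any zero differences (none here) and take |d_i|.
|d| = [3, 2, 7, 1, 5, 8, 1]
Step 2: Midrank |d_i| (ties get averaged ranks).
ranks: |3|->4, |2|->3, |7|->6, |1|->1.5, |5|->5, |8|->7, |1|->1.5
Step 3: Attach original signs; sum ranks with positive sign and with negative sign.
W+ = 4 + 1.5 + 5 + 1.5 = 12
W- = 3 + 6 + 7 = 16
(Check: W+ + W- = 28 should equal n(n+1)/2 = 28.)
Step 4: Test statistic W = min(W+, W-) = 12.
Step 5: Ties in |d|, so use the tie-corrected normal approximation.
        E[W] = n(n+1)/4 = 7*8/4 = 14.
        Tie groups: |d|=1 (t=2); sum(t^3 - t) = 6.
        Var[W] = n(n+1)(2n+1)/24 - sum(t^3-t)/48 = 840/24 - 6/48 = 34.875.
        z = (W - E[W]) / sqrt(Var[W]) = (12 - 14) / 5.9055 = -0.3387.
        Two-sided p = 2*Phi(z) = 0.734861.
Step 6: alpha = 0.05. fail to reject H0.

W+ = 12, W- = 16, W = min = 12, p = 0.734861, fail to reject H0.


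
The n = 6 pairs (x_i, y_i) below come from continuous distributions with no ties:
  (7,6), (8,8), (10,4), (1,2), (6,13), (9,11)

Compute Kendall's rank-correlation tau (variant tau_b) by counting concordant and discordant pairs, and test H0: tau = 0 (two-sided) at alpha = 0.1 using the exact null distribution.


Step 1: Enumerate the 15 unordered pairs (i,j) with i<j and classify each by sign(x_j-x_i) * sign(y_j-y_i).
  (1,2):dx=+1,dy=+2->C; (1,3):dx=+3,dy=-2->D; (1,4):dx=-6,dy=-4->C; (1,5):dx=-1,dy=+7->D
  (1,6):dx=+2,dy=+5->C; (2,3):dx=+2,dy=-4->D; (2,4):dx=-7,dy=-6->C; (2,5):dx=-2,dy=+5->D
  (2,6):dx=+1,dy=+3->C; (3,4):dx=-9,dy=-2->C; (3,5):dx=-4,dy=+9->D; (3,6):dx=-1,dy=+7->D
  (4,5):dx=+5,dy=+11->C; (4,6):dx=+8,dy=+9->C; (5,6):dx=+3,dy=-2->D
Step 2: C = 8, D = 7, total pairs = 15.
Step 3: tau = (C - D)/(n(n-1)/2) = (8 - 7)/15 = 0.066667.
Step 4: Exact two-sided p-value (enumerate n! = 720 permutations of y under H0): p = 1.000000.
Step 5: alpha = 0.1. fail to reject H0.

tau_b = 0.0667 (C=8, D=7), p = 1.000000, fail to reject H0.


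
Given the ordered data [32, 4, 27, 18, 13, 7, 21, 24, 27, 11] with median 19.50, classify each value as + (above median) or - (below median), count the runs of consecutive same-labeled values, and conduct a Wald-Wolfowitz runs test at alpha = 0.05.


Step 1: Compute median = 19.50; label A = above, B = below.
Labels in order: ABABBBAAAB  (n_A = 5, n_B = 5)
Step 2: Count runs R = 6.
Step 3: Under H0 (random ordering), E[R] = 2*n_A*n_B/(n_A+n_B) + 1 = 2*5*5/10 + 1 = 6.0000.
        Var[R] = 2*n_A*n_B*(2*n_A*n_B - n_A - n_B) / ((n_A+n_B)^2 * (n_A+n_B-1)) = 2000/900 = 2.2222.
        SD[R] = 1.4907.
Step 4: R = E[R], so z = 0 with no continuity correction.
Step 5: Two-sided p-value via normal approximation = 2*(1 - Phi(|z|)) = 1.000000.
Step 6: alpha = 0.05. fail to reject H0.

R = 6, z = 0.0000, p = 1.000000, fail to reject H0.


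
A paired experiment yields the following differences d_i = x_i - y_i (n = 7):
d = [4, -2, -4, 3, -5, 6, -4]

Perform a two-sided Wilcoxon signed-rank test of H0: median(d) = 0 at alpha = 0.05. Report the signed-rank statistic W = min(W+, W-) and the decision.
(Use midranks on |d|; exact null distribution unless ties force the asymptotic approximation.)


Step 1: Drop any zero differences (none here) and take |d_i|.
|d| = [4, 2, 4, 3, 5, 6, 4]
Step 2: Midrank |d_i| (ties get averaged ranks).
ranks: |4|->4, |2|->1, |4|->4, |3|->2, |5|->6, |6|->7, |4|->4
Step 3: Attach original signs; sum ranks with positive sign and with negative sign.
W+ = 4 + 2 + 7 = 13
W- = 1 + 4 + 6 + 4 = 15
(Check: W+ + W- = 28 should equal n(n+1)/2 = 28.)
Step 4: Test statistic W = min(W+, W-) = 13.
Step 5: Ties in |d|, so use the tie-corrected normal approximation.
        E[W] = n(n+1)/4 = 7*8/4 = 14.
        Tie groups: |d|=4 (t=3); sum(t^3 - t) = 24.
        Var[W] = n(n+1)(2n+1)/24 - sum(t^3-t)/48 = 840/24 - 24/48 = 34.5.
        z = (W - E[W]) / sqrt(Var[W]) = (13 - 14) / 5.8737 = -0.1703.
        Two-sided p = 2*Phi(z) = 0.864813.
Step 6: alpha = 0.05. fail to reject H0.

W+ = 13, W- = 15, W = min = 13, p = 0.864813, fail to reject H0.


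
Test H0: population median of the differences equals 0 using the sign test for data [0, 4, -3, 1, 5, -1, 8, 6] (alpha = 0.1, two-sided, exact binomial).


Step 1: Discard zero differences. Original n = 8; n_eff = number of nonzero differences = 7.
Nonzero differences (with sign): +4, -3, +1, +5, -1, +8, +6
Step 2: Count signs: positive = 5, negative = 2.
Step 3: Under H0: P(positive) = 0.5, so the number of positives S ~ Bin(7, 0.5).
Step 4: Two-sided exact p-value = sum of Bin(7,0.5) probabilities at or below the observed probability = 0.453125.
Step 5: alpha = 0.1. fail to reject H0.

n_eff = 7, pos = 5, neg = 2, p = 0.453125, fail to reject H0.


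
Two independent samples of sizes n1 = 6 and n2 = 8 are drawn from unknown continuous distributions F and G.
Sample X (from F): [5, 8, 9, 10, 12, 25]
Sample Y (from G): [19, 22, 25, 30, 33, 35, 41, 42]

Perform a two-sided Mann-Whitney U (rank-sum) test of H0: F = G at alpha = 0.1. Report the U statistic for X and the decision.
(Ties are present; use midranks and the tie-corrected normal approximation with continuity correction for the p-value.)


Step 1: Combine and sort all 14 observations; assign midranks.
sorted (value, group): (5,X), (8,X), (9,X), (10,X), (12,X), (19,Y), (22,Y), (25,X), (25,Y), (30,Y), (33,Y), (35,Y), (41,Y), (42,Y)
ranks: 5->1, 8->2, 9->3, 10->4, 12->5, 19->6, 22->7, 25->8.5, 25->8.5, 30->10, 33->11, 35->12, 41->13, 42->14
Step 2: Rank sum for X: R1 = 1 + 2 + 3 + 4 + 5 + 8.5 = 23.5.
Step 3: U_X = R1 - n1(n1+1)/2 = 23.5 - 6*7/2 = 23.5 - 21 = 2.5.
       U_Y = n1*n2 - U_X = 48 - 2.5 = 45.5.
Step 4: Ties are present, so use the tie-corrected normal approximation (with continuity correction) for the p-value.
Step 5: p-value = 0.006646; compare to alpha = 0.1. reject H0.

U_X = 2.5, p = 0.006646, reject H0 at alpha = 0.1.


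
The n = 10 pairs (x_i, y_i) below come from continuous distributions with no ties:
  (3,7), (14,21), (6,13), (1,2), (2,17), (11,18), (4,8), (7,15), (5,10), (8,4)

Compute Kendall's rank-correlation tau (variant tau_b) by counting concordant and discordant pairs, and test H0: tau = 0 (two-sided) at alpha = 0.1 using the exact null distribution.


Step 1: Enumerate the 45 unordered pairs (i,j) with i<j and classify each by sign(x_j-x_i) * sign(y_j-y_i).
  (1,2):dx=+11,dy=+14->C; (1,3):dx=+3,dy=+6->C; (1,4):dx=-2,dy=-5->C; (1,5):dx=-1,dy=+10->D
  (1,6):dx=+8,dy=+11->C; (1,7):dx=+1,dy=+1->C; (1,8):dx=+4,dy=+8->C; (1,9):dx=+2,dy=+3->C
  (1,10):dx=+5,dy=-3->D; (2,3):dx=-8,dy=-8->C; (2,4):dx=-13,dy=-19->C; (2,5):dx=-12,dy=-4->C
  (2,6):dx=-3,dy=-3->C; (2,7):dx=-10,dy=-13->C; (2,8):dx=-7,dy=-6->C; (2,9):dx=-9,dy=-11->C
  (2,10):dx=-6,dy=-17->C; (3,4):dx=-5,dy=-11->C; (3,5):dx=-4,dy=+4->D; (3,6):dx=+5,dy=+5->C
  (3,7):dx=-2,dy=-5->C; (3,8):dx=+1,dy=+2->C; (3,9):dx=-1,dy=-3->C; (3,10):dx=+2,dy=-9->D
  (4,5):dx=+1,dy=+15->C; (4,6):dx=+10,dy=+16->C; (4,7):dx=+3,dy=+6->C; (4,8):dx=+6,dy=+13->C
  (4,9):dx=+4,dy=+8->C; (4,10):dx=+7,dy=+2->C; (5,6):dx=+9,dy=+1->C; (5,7):dx=+2,dy=-9->D
  (5,8):dx=+5,dy=-2->D; (5,9):dx=+3,dy=-7->D; (5,10):dx=+6,dy=-13->D; (6,7):dx=-7,dy=-10->C
  (6,8):dx=-4,dy=-3->C; (6,9):dx=-6,dy=-8->C; (6,10):dx=-3,dy=-14->C; (7,8):dx=+3,dy=+7->C
  (7,9):dx=+1,dy=+2->C; (7,10):dx=+4,dy=-4->D; (8,9):dx=-2,dy=-5->C; (8,10):dx=+1,dy=-11->D
  (9,10):dx=+3,dy=-6->D
Step 2: C = 34, D = 11, total pairs = 45.
Step 3: tau = (C - D)/(n(n-1)/2) = (34 - 11)/45 = 0.511111.
Step 4: Exact two-sided p-value (enumerate n! = 3628800 permutations of y under H0): p = 0.046623.
Step 5: alpha = 0.1. reject H0.

tau_b = 0.5111 (C=34, D=11), p = 0.046623, reject H0.


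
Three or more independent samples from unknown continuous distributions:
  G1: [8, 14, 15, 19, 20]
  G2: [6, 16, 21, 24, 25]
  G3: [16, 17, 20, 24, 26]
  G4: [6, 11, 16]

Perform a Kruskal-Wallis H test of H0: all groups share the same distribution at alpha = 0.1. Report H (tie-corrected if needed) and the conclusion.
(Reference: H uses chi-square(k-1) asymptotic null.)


Step 1: Combine all N = 18 observations and assign midranks.
sorted (value, group, rank): (6,G2,1.5), (6,G4,1.5), (8,G1,3), (11,G4,4), (14,G1,5), (15,G1,6), (16,G2,8), (16,G3,8), (16,G4,8), (17,G3,10), (19,G1,11), (20,G1,12.5), (20,G3,12.5), (21,G2,14), (24,G2,15.5), (24,G3,15.5), (25,G2,17), (26,G3,18)
Step 2: Sum ranks within each group.
R_1 = 37.5 (n_1 = 5)
R_2 = 56 (n_2 = 5)
R_3 = 64 (n_3 = 5)
R_4 = 13.5 (n_4 = 3)
Step 3: H = 12/(N(N+1)) * sum(R_i^2/n_i) - 3(N+1)
     = 12/(18*19) * (37.5^2/5 + 56^2/5 + 64^2/5 + 13.5^2/3) - 3*19
     = 0.035088 * 1788.4 - 57
     = 5.750877.
Step 4: Ties present; correction factor C = 1 - 42/(18^3 - 18) = 0.992776. Corrected H = 5.750877 / 0.992776 = 5.792723.
Step 5: Under H0, H ~ chi^2(3); p-value = 0.122142.
Step 6: alpha = 0.1. fail to reject H0.

H = 5.7927, df = 3, p = 0.122142, fail to reject H0.


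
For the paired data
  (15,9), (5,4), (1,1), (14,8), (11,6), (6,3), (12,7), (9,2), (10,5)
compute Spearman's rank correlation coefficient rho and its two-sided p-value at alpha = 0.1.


Step 1: Rank x and y separately (midranks; no ties here).
rank(x): 15->9, 5->2, 1->1, 14->8, 11->6, 6->3, 12->7, 9->4, 10->5
rank(y): 9->9, 4->4, 1->1, 8->8, 6->6, 3->3, 7->7, 2->2, 5->5
Step 2: d_i = R_x(i) - R_y(i); compute d_i^2.
  (9-9)^2=0, (2-4)^2=4, (1-1)^2=0, (8-8)^2=0, (6-6)^2=0, (3-3)^2=0, (7-7)^2=0, (4-2)^2=4, (5-5)^2=0
sum(d^2) = 8.
Step 3: rho = 1 - 6*8 / (9*(9^2 - 1)) = 1 - 48/720 = 0.933333.
Step 4: Under H0, t = rho * sqrt((n-2)/(1-rho^2)) = 6.8783 ~ t(7).
Step 5: Two-sided p-value from the t-distribution with 7 df = 0.000236.
Step 6: alpha = 0.1. reject H0.

rho = 0.9333, p = 0.000236, reject H0 at alpha = 0.1.


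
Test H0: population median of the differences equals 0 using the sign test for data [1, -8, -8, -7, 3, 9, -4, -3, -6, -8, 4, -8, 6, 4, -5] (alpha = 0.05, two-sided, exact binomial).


Step 1: Discard zero differences. Original n = 15; n_eff = number of nonzero differences = 15.
Nonzero differences (with sign): +1, -8, -8, -7, +3, +9, -4, -3, -6, -8, +4, -8, +6, +4, -5
Step 2: Count signs: positive = 6, negative = 9.
Step 3: Under H0: P(positive) = 0.5, so the number of positives S ~ Bin(15, 0.5).
Step 4: Two-sided exact p-value = sum of Bin(15,0.5) probabilities at or below the observed probability = 0.607239.
Step 5: alpha = 0.05. fail to reject H0.

n_eff = 15, pos = 6, neg = 9, p = 0.607239, fail to reject H0.


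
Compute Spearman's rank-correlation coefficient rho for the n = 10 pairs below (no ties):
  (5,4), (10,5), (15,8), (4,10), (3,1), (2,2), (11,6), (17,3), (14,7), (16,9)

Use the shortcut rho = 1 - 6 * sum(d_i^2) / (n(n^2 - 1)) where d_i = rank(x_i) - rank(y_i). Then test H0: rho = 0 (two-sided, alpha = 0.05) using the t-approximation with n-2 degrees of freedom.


Step 1: Rank x and y separately (midranks; no ties here).
rank(x): 5->4, 10->5, 15->8, 4->3, 3->2, 2->1, 11->6, 17->10, 14->7, 16->9
rank(y): 4->4, 5->5, 8->8, 10->10, 1->1, 2->2, 6->6, 3->3, 7->7, 9->9
Step 2: d_i = R_x(i) - R_y(i); compute d_i^2.
  (4-4)^2=0, (5-5)^2=0, (8-8)^2=0, (3-10)^2=49, (2-1)^2=1, (1-2)^2=1, (6-6)^2=0, (10-3)^2=49, (7-7)^2=0, (9-9)^2=0
sum(d^2) = 100.
Step 3: rho = 1 - 6*100 / (10*(10^2 - 1)) = 1 - 600/990 = 0.393939.
Step 4: Under H0, t = rho * sqrt((n-2)/(1-rho^2)) = 1.2123 ~ t(8).
Step 5: Two-sided p-value from the t-distribution with 8 df = 0.259998.
Step 6: alpha = 0.05. fail to reject H0.

rho = 0.3939, p = 0.259998, fail to reject H0 at alpha = 0.05.


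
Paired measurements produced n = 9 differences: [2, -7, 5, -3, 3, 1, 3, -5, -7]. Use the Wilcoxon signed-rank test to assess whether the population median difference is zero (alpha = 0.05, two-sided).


Step 1: Drop any zero differences (none here) and take |d_i|.
|d| = [2, 7, 5, 3, 3, 1, 3, 5, 7]
Step 2: Midrank |d_i| (ties get averaged ranks).
ranks: |2|->2, |7|->8.5, |5|->6.5, |3|->4, |3|->4, |1|->1, |3|->4, |5|->6.5, |7|->8.5
Step 3: Attach original signs; sum ranks with positive sign and with negative sign.
W+ = 2 + 6.5 + 4 + 1 + 4 = 17.5
W- = 8.5 + 4 + 6.5 + 8.5 = 27.5
(Check: W+ + W- = 45 should equal n(n+1)/2 = 45.)
Step 4: Test statistic W = min(W+, W-) = 17.5.
Step 5: Ties in |d|, so use the tie-corrected normal approximation.
        E[W] = n(n+1)/4 = 9*10/4 = 22.5.
        Tie groups: |d|=3 (t=3), |d|=5 (t=2), |d|=7 (t=2); sum(t^3 - t) = 36.
        Var[W] = n(n+1)(2n+1)/24 - sum(t^3-t)/48 = 1710/24 - 36/48 = 70.5.
        z = (W - E[W]) / sqrt(Var[W]) = (17.5 - 22.5) / 8.3964 = -0.5955.
        Two-sided p = 2*Phi(z) = 0.551515.
Step 6: alpha = 0.05. fail to reject H0.

W+ = 17.5, W- = 27.5, W = min = 17.5, p = 0.551515, fail to reject H0.


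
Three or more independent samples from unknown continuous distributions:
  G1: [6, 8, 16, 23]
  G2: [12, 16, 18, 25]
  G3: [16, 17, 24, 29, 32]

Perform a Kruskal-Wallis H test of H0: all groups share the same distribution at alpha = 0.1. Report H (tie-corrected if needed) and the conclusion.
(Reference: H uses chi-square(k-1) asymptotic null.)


Step 1: Combine all N = 13 observations and assign midranks.
sorted (value, group, rank): (6,G1,1), (8,G1,2), (12,G2,3), (16,G1,5), (16,G2,5), (16,G3,5), (17,G3,7), (18,G2,8), (23,G1,9), (24,G3,10), (25,G2,11), (29,G3,12), (32,G3,13)
Step 2: Sum ranks within each group.
R_1 = 17 (n_1 = 4)
R_2 = 27 (n_2 = 4)
R_3 = 47 (n_3 = 5)
Step 3: H = 12/(N(N+1)) * sum(R_i^2/n_i) - 3(N+1)
     = 12/(13*14) * (17^2/4 + 27^2/4 + 47^2/5) - 3*14
     = 0.065934 * 696.3 - 42
     = 3.909890.
Step 4: Ties present; correction factor C = 1 - 24/(13^3 - 13) = 0.989011. Corrected H = 3.909890 / 0.989011 = 3.953333.
Step 5: Under H0, H ~ chi^2(2); p-value = 0.138530.
Step 6: alpha = 0.1. fail to reject H0.

H = 3.9533, df = 2, p = 0.138530, fail to reject H0.


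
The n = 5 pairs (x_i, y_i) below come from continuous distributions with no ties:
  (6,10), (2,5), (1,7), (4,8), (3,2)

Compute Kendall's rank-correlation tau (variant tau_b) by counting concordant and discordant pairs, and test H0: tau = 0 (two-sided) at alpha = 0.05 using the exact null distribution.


Step 1: Enumerate the 10 unordered pairs (i,j) with i<j and classify each by sign(x_j-x_i) * sign(y_j-y_i).
  (1,2):dx=-4,dy=-5->C; (1,3):dx=-5,dy=-3->C; (1,4):dx=-2,dy=-2->C; (1,5):dx=-3,dy=-8->C
  (2,3):dx=-1,dy=+2->D; (2,4):dx=+2,dy=+3->C; (2,5):dx=+1,dy=-3->D; (3,4):dx=+3,dy=+1->C
  (3,5):dx=+2,dy=-5->D; (4,5):dx=-1,dy=-6->C
Step 2: C = 7, D = 3, total pairs = 10.
Step 3: tau = (C - D)/(n(n-1)/2) = (7 - 3)/10 = 0.400000.
Step 4: Exact two-sided p-value (enumerate n! = 120 permutations of y under H0): p = 0.483333.
Step 5: alpha = 0.05. fail to reject H0.

tau_b = 0.4000 (C=7, D=3), p = 0.483333, fail to reject H0.


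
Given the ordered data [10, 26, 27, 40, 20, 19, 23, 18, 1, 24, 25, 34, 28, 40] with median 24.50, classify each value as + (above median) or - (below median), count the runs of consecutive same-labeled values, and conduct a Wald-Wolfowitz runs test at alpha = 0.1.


Step 1: Compute median = 24.50; label A = above, B = below.
Labels in order: BAAABBBBBBAAAA  (n_A = 7, n_B = 7)
Step 2: Count runs R = 4.
Step 3: Under H0 (random ordering), E[R] = 2*n_A*n_B/(n_A+n_B) + 1 = 2*7*7/14 + 1 = 8.0000.
        Var[R] = 2*n_A*n_B*(2*n_A*n_B - n_A - n_B) / ((n_A+n_B)^2 * (n_A+n_B-1)) = 8232/2548 = 3.2308.
        SD[R] = 1.7974.
Step 4: Continuity-corrected z = (R + 0.5 - E[R]) / SD[R] = (4 + 0.5 - 8.0000) / 1.7974 = -1.9472.
Step 5: Two-sided p-value via normal approximation = 2*(1 - Phi(|z|)) = 0.051508.
Step 6: alpha = 0.1. reject H0.

R = 4, z = -1.9472, p = 0.051508, reject H0.


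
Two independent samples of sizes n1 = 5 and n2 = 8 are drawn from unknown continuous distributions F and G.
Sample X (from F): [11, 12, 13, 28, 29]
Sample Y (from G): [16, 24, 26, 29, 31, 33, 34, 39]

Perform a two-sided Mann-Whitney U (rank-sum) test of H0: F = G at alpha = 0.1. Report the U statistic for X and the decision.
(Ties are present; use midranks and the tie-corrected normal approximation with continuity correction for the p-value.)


Step 1: Combine and sort all 13 observations; assign midranks.
sorted (value, group): (11,X), (12,X), (13,X), (16,Y), (24,Y), (26,Y), (28,X), (29,X), (29,Y), (31,Y), (33,Y), (34,Y), (39,Y)
ranks: 11->1, 12->2, 13->3, 16->4, 24->5, 26->6, 28->7, 29->8.5, 29->8.5, 31->10, 33->11, 34->12, 39->13
Step 2: Rank sum for X: R1 = 1 + 2 + 3 + 7 + 8.5 = 21.5.
Step 3: U_X = R1 - n1(n1+1)/2 = 21.5 - 5*6/2 = 21.5 - 15 = 6.5.
       U_Y = n1*n2 - U_X = 40 - 6.5 = 33.5.
Step 4: Ties are present, so use the tie-corrected normal approximation (with continuity correction) for the p-value.
Step 5: p-value = 0.056699; compare to alpha = 0.1. reject H0.

U_X = 6.5, p = 0.056699, reject H0 at alpha = 0.1.


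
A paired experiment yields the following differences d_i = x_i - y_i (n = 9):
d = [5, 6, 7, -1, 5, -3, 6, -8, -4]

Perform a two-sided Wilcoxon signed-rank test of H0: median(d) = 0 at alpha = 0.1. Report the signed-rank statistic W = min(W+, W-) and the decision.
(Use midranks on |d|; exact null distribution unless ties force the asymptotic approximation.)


Step 1: Drop any zero differences (none here) and take |d_i|.
|d| = [5, 6, 7, 1, 5, 3, 6, 8, 4]
Step 2: Midrank |d_i| (ties get averaged ranks).
ranks: |5|->4.5, |6|->6.5, |7|->8, |1|->1, |5|->4.5, |3|->2, |6|->6.5, |8|->9, |4|->3
Step 3: Attach original signs; sum ranks with positive sign and with negative sign.
W+ = 4.5 + 6.5 + 8 + 4.5 + 6.5 = 30
W- = 1 + 2 + 9 + 3 = 15
(Check: W+ + W- = 45 should equal n(n+1)/2 = 45.)
Step 4: Test statistic W = min(W+, W-) = 15.
Step 5: Ties in |d|, so use the tie-corrected normal approximation.
        E[W] = n(n+1)/4 = 9*10/4 = 22.5.
        Tie groups: |d|=5 (t=2), |d|=6 (t=2); sum(t^3 - t) = 12.
        Var[W] = n(n+1)(2n+1)/24 - sum(t^3-t)/48 = 1710/24 - 12/48 = 71.
        z = (W - E[W]) / sqrt(Var[W]) = (15 - 22.5) / 8.4261 = -0.8901.
        Two-sided p = 2*Phi(z) = 0.373420.
Step 6: alpha = 0.1. fail to reject H0.

W+ = 30, W- = 15, W = min = 15, p = 0.373420, fail to reject H0.


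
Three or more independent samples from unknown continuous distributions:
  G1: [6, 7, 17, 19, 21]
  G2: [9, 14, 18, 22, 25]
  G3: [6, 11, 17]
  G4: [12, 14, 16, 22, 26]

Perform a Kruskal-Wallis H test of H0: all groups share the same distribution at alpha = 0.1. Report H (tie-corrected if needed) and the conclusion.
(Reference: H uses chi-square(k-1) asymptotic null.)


Step 1: Combine all N = 18 observations and assign midranks.
sorted (value, group, rank): (6,G1,1.5), (6,G3,1.5), (7,G1,3), (9,G2,4), (11,G3,5), (12,G4,6), (14,G2,7.5), (14,G4,7.5), (16,G4,9), (17,G1,10.5), (17,G3,10.5), (18,G2,12), (19,G1,13), (21,G1,14), (22,G2,15.5), (22,G4,15.5), (25,G2,17), (26,G4,18)
Step 2: Sum ranks within each group.
R_1 = 42 (n_1 = 5)
R_2 = 56 (n_2 = 5)
R_3 = 17 (n_3 = 3)
R_4 = 56 (n_4 = 5)
Step 3: H = 12/(N(N+1)) * sum(R_i^2/n_i) - 3(N+1)
     = 12/(18*19) * (42^2/5 + 56^2/5 + 17^2/3 + 56^2/5) - 3*19
     = 0.035088 * 1703.53 - 57
     = 2.773099.
Step 4: Ties present; correction factor C = 1 - 24/(18^3 - 18) = 0.995872. Corrected H = 2.773099 / 0.995872 = 2.784594.
Step 5: Under H0, H ~ chi^2(3); p-value = 0.426042.
Step 6: alpha = 0.1. fail to reject H0.

H = 2.7846, df = 3, p = 0.426042, fail to reject H0.


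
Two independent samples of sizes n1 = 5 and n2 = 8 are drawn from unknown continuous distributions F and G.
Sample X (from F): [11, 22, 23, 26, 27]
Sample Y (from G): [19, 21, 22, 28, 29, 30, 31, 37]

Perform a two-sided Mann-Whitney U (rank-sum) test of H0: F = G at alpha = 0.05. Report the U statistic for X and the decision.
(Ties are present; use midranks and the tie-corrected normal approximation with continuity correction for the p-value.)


Step 1: Combine and sort all 13 observations; assign midranks.
sorted (value, group): (11,X), (19,Y), (21,Y), (22,X), (22,Y), (23,X), (26,X), (27,X), (28,Y), (29,Y), (30,Y), (31,Y), (37,Y)
ranks: 11->1, 19->2, 21->3, 22->4.5, 22->4.5, 23->6, 26->7, 27->8, 28->9, 29->10, 30->11, 31->12, 37->13
Step 2: Rank sum for X: R1 = 1 + 4.5 + 6 + 7 + 8 = 26.5.
Step 3: U_X = R1 - n1(n1+1)/2 = 26.5 - 5*6/2 = 26.5 - 15 = 11.5.
       U_Y = n1*n2 - U_X = 40 - 11.5 = 28.5.
Step 4: Ties are present, so use the tie-corrected normal approximation (with continuity correction) for the p-value.
Step 5: p-value = 0.240919; compare to alpha = 0.05. fail to reject H0.

U_X = 11.5, p = 0.240919, fail to reject H0 at alpha = 0.05.


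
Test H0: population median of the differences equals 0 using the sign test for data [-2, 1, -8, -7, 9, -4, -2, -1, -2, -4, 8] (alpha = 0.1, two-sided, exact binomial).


Step 1: Discard zero differences. Original n = 11; n_eff = number of nonzero differences = 11.
Nonzero differences (with sign): -2, +1, -8, -7, +9, -4, -2, -1, -2, -4, +8
Step 2: Count signs: positive = 3, negative = 8.
Step 3: Under H0: P(positive) = 0.5, so the number of positives S ~ Bin(11, 0.5).
Step 4: Two-sided exact p-value = sum of Bin(11,0.5) probabilities at or below the observed probability = 0.226562.
Step 5: alpha = 0.1. fail to reject H0.

n_eff = 11, pos = 3, neg = 8, p = 0.226562, fail to reject H0.


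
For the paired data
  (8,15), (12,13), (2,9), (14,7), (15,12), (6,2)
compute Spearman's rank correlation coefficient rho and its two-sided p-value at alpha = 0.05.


Step 1: Rank x and y separately (midranks; no ties here).
rank(x): 8->3, 12->4, 2->1, 14->5, 15->6, 6->2
rank(y): 15->6, 13->5, 9->3, 7->2, 12->4, 2->1
Step 2: d_i = R_x(i) - R_y(i); compute d_i^2.
  (3-6)^2=9, (4-5)^2=1, (1-3)^2=4, (5-2)^2=9, (6-4)^2=4, (2-1)^2=1
sum(d^2) = 28.
Step 3: rho = 1 - 6*28 / (6*(6^2 - 1)) = 1 - 168/210 = 0.200000.
Step 4: Under H0, t = rho * sqrt((n-2)/(1-rho^2)) = 0.4082 ~ t(4).
Step 5: Two-sided p-value from the t-distribution with 4 df = 0.704000.
Step 6: alpha = 0.05. fail to reject H0.

rho = 0.2000, p = 0.704000, fail to reject H0 at alpha = 0.05.


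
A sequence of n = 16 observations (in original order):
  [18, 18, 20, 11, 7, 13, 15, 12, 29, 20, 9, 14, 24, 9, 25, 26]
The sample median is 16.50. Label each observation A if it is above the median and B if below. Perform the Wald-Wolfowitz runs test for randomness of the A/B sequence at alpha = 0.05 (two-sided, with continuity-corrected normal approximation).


Step 1: Compute median = 16.50; label A = above, B = below.
Labels in order: AAABBBBBAABBABAA  (n_A = 8, n_B = 8)
Step 2: Count runs R = 7.
Step 3: Under H0 (random ordering), E[R] = 2*n_A*n_B/(n_A+n_B) + 1 = 2*8*8/16 + 1 = 9.0000.
        Var[R] = 2*n_A*n_B*(2*n_A*n_B - n_A - n_B) / ((n_A+n_B)^2 * (n_A+n_B-1)) = 14336/3840 = 3.7333.
        SD[R] = 1.9322.
Step 4: Continuity-corrected z = (R + 0.5 - E[R]) / SD[R] = (7 + 0.5 - 9.0000) / 1.9322 = -0.7763.
Step 5: Two-sided p-value via normal approximation = 2*(1 - Phi(|z|)) = 0.437558.
Step 6: alpha = 0.05. fail to reject H0.

R = 7, z = -0.7763, p = 0.437558, fail to reject H0.


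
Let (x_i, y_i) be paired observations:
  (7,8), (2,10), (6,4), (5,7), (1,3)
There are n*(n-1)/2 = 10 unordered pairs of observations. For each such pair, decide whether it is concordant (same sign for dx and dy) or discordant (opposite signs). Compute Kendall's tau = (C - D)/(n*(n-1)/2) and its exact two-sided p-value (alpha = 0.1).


Step 1: Enumerate the 10 unordered pairs (i,j) with i<j and classify each by sign(x_j-x_i) * sign(y_j-y_i).
  (1,2):dx=-5,dy=+2->D; (1,3):dx=-1,dy=-4->C; (1,4):dx=-2,dy=-1->C; (1,5):dx=-6,dy=-5->C
  (2,3):dx=+4,dy=-6->D; (2,4):dx=+3,dy=-3->D; (2,5):dx=-1,dy=-7->C; (3,4):dx=-1,dy=+3->D
  (3,5):dx=-5,dy=-1->C; (4,5):dx=-4,dy=-4->C
Step 2: C = 6, D = 4, total pairs = 10.
Step 3: tau = (C - D)/(n(n-1)/2) = (6 - 4)/10 = 0.200000.
Step 4: Exact two-sided p-value (enumerate n! = 120 permutations of y under H0): p = 0.816667.
Step 5: alpha = 0.1. fail to reject H0.

tau_b = 0.2000 (C=6, D=4), p = 0.816667, fail to reject H0.


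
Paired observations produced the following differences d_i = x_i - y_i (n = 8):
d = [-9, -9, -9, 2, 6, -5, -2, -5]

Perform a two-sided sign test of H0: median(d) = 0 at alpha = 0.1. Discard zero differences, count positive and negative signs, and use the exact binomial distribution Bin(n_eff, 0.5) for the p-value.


Step 1: Discard zero differences. Original n = 8; n_eff = number of nonzero differences = 8.
Nonzero differences (with sign): -9, -9, -9, +2, +6, -5, -2, -5
Step 2: Count signs: positive = 2, negative = 6.
Step 3: Under H0: P(positive) = 0.5, so the number of positives S ~ Bin(8, 0.5).
Step 4: Two-sided exact p-value = sum of Bin(8,0.5) probabilities at or below the observed probability = 0.289062.
Step 5: alpha = 0.1. fail to reject H0.

n_eff = 8, pos = 2, neg = 6, p = 0.289062, fail to reject H0.


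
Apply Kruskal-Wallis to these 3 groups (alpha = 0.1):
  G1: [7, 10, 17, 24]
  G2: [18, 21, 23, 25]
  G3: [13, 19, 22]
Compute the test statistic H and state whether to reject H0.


Step 1: Combine all N = 11 observations and assign midranks.
sorted (value, group, rank): (7,G1,1), (10,G1,2), (13,G3,3), (17,G1,4), (18,G2,5), (19,G3,6), (21,G2,7), (22,G3,8), (23,G2,9), (24,G1,10), (25,G2,11)
Step 2: Sum ranks within each group.
R_1 = 17 (n_1 = 4)
R_2 = 32 (n_2 = 4)
R_3 = 17 (n_3 = 3)
Step 3: H = 12/(N(N+1)) * sum(R_i^2/n_i) - 3(N+1)
     = 12/(11*12) * (17^2/4 + 32^2/4 + 17^2/3) - 3*12
     = 0.090909 * 424.583 - 36
     = 2.598485.
Step 4: No ties, so H is used without correction.
Step 5: Under H0, H ~ chi^2(2); p-value = 0.272738.
Step 6: alpha = 0.1. fail to reject H0.

H = 2.5985, df = 2, p = 0.272738, fail to reject H0.


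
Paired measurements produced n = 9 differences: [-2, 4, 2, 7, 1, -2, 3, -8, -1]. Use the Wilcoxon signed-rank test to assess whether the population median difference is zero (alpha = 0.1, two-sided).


Step 1: Drop any zero differences (none here) and take |d_i|.
|d| = [2, 4, 2, 7, 1, 2, 3, 8, 1]
Step 2: Midrank |d_i| (ties get averaged ranks).
ranks: |2|->4, |4|->7, |2|->4, |7|->8, |1|->1.5, |2|->4, |3|->6, |8|->9, |1|->1.5
Step 3: Attach original signs; sum ranks with positive sign and with negative sign.
W+ = 7 + 4 + 8 + 1.5 + 6 = 26.5
W- = 4 + 4 + 9 + 1.5 = 18.5
(Check: W+ + W- = 45 should equal n(n+1)/2 = 45.)
Step 4: Test statistic W = min(W+, W-) = 18.5.
Step 5: Ties in |d|, so use the tie-corrected normal approximation.
        E[W] = n(n+1)/4 = 9*10/4 = 22.5.
        Tie groups: |d|=1 (t=2), |d|=2 (t=3); sum(t^3 - t) = 30.
        Var[W] = n(n+1)(2n+1)/24 - sum(t^3-t)/48 = 1710/24 - 30/48 = 70.625.
        z = (W - E[W]) / sqrt(Var[W]) = (18.5 - 22.5) / 8.4039 = -0.4760.
        Two-sided p = 2*Phi(z) = 0.634095.
Step 6: alpha = 0.1. fail to reject H0.

W+ = 26.5, W- = 18.5, W = min = 18.5, p = 0.634095, fail to reject H0.


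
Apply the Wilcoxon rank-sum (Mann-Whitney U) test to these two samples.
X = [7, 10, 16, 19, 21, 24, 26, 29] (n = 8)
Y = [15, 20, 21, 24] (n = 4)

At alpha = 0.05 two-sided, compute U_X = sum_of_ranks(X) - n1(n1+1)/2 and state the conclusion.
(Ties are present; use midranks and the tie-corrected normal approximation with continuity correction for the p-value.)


Step 1: Combine and sort all 12 observations; assign midranks.
sorted (value, group): (7,X), (10,X), (15,Y), (16,X), (19,X), (20,Y), (21,X), (21,Y), (24,X), (24,Y), (26,X), (29,X)
ranks: 7->1, 10->2, 15->3, 16->4, 19->5, 20->6, 21->7.5, 21->7.5, 24->9.5, 24->9.5, 26->11, 29->12
Step 2: Rank sum for X: R1 = 1 + 2 + 4 + 5 + 7.5 + 9.5 + 11 + 12 = 52.
Step 3: U_X = R1 - n1(n1+1)/2 = 52 - 8*9/2 = 52 - 36 = 16.
       U_Y = n1*n2 - U_X = 32 - 16 = 16.
Step 4: Ties are present, so use the tie-corrected normal approximation (with continuity correction) for the p-value.
Step 5: p-value = 1.000000; compare to alpha = 0.05. fail to reject H0.

U_X = 16, p = 1.000000, fail to reject H0 at alpha = 0.05.


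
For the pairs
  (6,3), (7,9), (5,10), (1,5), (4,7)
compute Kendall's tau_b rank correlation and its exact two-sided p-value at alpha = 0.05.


Step 1: Enumerate the 10 unordered pairs (i,j) with i<j and classify each by sign(x_j-x_i) * sign(y_j-y_i).
  (1,2):dx=+1,dy=+6->C; (1,3):dx=-1,dy=+7->D; (1,4):dx=-5,dy=+2->D; (1,5):dx=-2,dy=+4->D
  (2,3):dx=-2,dy=+1->D; (2,4):dx=-6,dy=-4->C; (2,5):dx=-3,dy=-2->C; (3,4):dx=-4,dy=-5->C
  (3,5):dx=-1,dy=-3->C; (4,5):dx=+3,dy=+2->C
Step 2: C = 6, D = 4, total pairs = 10.
Step 3: tau = (C - D)/(n(n-1)/2) = (6 - 4)/10 = 0.200000.
Step 4: Exact two-sided p-value (enumerate n! = 120 permutations of y under H0): p = 0.816667.
Step 5: alpha = 0.05. fail to reject H0.

tau_b = 0.2000 (C=6, D=4), p = 0.816667, fail to reject H0.


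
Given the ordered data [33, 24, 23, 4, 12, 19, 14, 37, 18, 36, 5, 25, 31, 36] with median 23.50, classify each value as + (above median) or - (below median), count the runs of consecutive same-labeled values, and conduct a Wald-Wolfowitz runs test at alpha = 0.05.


Step 1: Compute median = 23.50; label A = above, B = below.
Labels in order: AABBBBBABABAAA  (n_A = 7, n_B = 7)
Step 2: Count runs R = 7.
Step 3: Under H0 (random ordering), E[R] = 2*n_A*n_B/(n_A+n_B) + 1 = 2*7*7/14 + 1 = 8.0000.
        Var[R] = 2*n_A*n_B*(2*n_A*n_B - n_A - n_B) / ((n_A+n_B)^2 * (n_A+n_B-1)) = 8232/2548 = 3.2308.
        SD[R] = 1.7974.
Step 4: Continuity-corrected z = (R + 0.5 - E[R]) / SD[R] = (7 + 0.5 - 8.0000) / 1.7974 = -0.2782.
Step 5: Two-sided p-value via normal approximation = 2*(1 - Phi(|z|)) = 0.780879.
Step 6: alpha = 0.05. fail to reject H0.

R = 7, z = -0.2782, p = 0.780879, fail to reject H0.
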